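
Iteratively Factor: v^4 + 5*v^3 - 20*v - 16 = (v + 4)*(v^3 + v^2 - 4*v - 4) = (v + 1)*(v + 4)*(v^2 - 4) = (v + 1)*(v + 2)*(v + 4)*(v - 2)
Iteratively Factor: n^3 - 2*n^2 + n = (n - 1)*(n^2 - n) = (n - 1)^2*(n)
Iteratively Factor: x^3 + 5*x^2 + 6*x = (x + 2)*(x^2 + 3*x) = (x + 2)*(x + 3)*(x)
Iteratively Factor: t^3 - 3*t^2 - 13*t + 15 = (t - 5)*(t^2 + 2*t - 3) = (t - 5)*(t + 3)*(t - 1)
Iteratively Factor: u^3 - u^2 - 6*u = (u + 2)*(u^2 - 3*u) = (u - 3)*(u + 2)*(u)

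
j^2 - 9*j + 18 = (j - 6)*(j - 3)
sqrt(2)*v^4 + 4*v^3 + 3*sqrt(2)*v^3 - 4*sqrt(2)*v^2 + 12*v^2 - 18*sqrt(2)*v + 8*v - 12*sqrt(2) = (v + 2)*(v - sqrt(2))*(v + 3*sqrt(2))*(sqrt(2)*v + sqrt(2))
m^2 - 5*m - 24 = (m - 8)*(m + 3)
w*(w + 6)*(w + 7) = w^3 + 13*w^2 + 42*w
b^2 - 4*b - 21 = (b - 7)*(b + 3)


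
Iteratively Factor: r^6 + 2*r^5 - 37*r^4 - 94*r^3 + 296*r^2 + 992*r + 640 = (r - 5)*(r^5 + 7*r^4 - 2*r^3 - 104*r^2 - 224*r - 128) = (r - 5)*(r + 1)*(r^4 + 6*r^3 - 8*r^2 - 96*r - 128) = (r - 5)*(r + 1)*(r + 4)*(r^3 + 2*r^2 - 16*r - 32) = (r - 5)*(r + 1)*(r + 4)^2*(r^2 - 2*r - 8) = (r - 5)*(r + 1)*(r + 2)*(r + 4)^2*(r - 4)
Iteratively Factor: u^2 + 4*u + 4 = (u + 2)*(u + 2)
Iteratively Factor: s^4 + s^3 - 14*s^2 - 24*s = (s - 4)*(s^3 + 5*s^2 + 6*s) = (s - 4)*(s + 2)*(s^2 + 3*s) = s*(s - 4)*(s + 2)*(s + 3)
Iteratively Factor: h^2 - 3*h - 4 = (h + 1)*(h - 4)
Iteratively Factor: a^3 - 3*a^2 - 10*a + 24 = (a - 4)*(a^2 + a - 6) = (a - 4)*(a + 3)*(a - 2)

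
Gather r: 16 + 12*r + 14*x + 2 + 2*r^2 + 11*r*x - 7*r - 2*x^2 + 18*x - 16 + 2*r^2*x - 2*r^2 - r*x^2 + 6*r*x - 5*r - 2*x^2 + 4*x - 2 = 2*r^2*x + r*(-x^2 + 17*x) - 4*x^2 + 36*x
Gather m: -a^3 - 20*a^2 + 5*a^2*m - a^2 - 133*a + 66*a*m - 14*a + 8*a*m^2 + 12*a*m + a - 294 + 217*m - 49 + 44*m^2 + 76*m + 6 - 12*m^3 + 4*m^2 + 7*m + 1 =-a^3 - 21*a^2 - 146*a - 12*m^3 + m^2*(8*a + 48) + m*(5*a^2 + 78*a + 300) - 336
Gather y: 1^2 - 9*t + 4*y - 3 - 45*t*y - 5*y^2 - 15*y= -9*t - 5*y^2 + y*(-45*t - 11) - 2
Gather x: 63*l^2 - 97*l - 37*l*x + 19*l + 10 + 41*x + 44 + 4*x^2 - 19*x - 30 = 63*l^2 - 78*l + 4*x^2 + x*(22 - 37*l) + 24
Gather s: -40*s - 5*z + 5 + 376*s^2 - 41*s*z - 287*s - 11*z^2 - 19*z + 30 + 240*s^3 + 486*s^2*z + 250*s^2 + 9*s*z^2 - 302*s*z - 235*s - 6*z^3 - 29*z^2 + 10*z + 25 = 240*s^3 + s^2*(486*z + 626) + s*(9*z^2 - 343*z - 562) - 6*z^3 - 40*z^2 - 14*z + 60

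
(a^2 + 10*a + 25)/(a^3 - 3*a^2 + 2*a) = (a^2 + 10*a + 25)/(a*(a^2 - 3*a + 2))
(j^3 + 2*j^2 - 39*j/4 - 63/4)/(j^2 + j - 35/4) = (2*j^2 - 3*j - 9)/(2*j - 5)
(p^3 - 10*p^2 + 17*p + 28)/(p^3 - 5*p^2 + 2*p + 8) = (p - 7)/(p - 2)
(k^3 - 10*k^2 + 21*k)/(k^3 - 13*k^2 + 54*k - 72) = k*(k - 7)/(k^2 - 10*k + 24)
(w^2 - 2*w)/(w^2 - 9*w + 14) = w/(w - 7)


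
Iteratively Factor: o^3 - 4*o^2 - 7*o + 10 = (o + 2)*(o^2 - 6*o + 5) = (o - 5)*(o + 2)*(o - 1)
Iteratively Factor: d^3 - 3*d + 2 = (d - 1)*(d^2 + d - 2) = (d - 1)*(d + 2)*(d - 1)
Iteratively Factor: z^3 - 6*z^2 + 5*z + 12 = (z + 1)*(z^2 - 7*z + 12) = (z - 3)*(z + 1)*(z - 4)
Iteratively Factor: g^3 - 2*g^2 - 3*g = (g + 1)*(g^2 - 3*g) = (g - 3)*(g + 1)*(g)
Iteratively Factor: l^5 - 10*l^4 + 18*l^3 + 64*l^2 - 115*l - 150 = (l - 3)*(l^4 - 7*l^3 - 3*l^2 + 55*l + 50) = (l - 3)*(l + 1)*(l^3 - 8*l^2 + 5*l + 50) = (l - 3)*(l + 1)*(l + 2)*(l^2 - 10*l + 25) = (l - 5)*(l - 3)*(l + 1)*(l + 2)*(l - 5)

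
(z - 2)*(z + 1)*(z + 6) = z^3 + 5*z^2 - 8*z - 12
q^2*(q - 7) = q^3 - 7*q^2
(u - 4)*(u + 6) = u^2 + 2*u - 24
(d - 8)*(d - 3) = d^2 - 11*d + 24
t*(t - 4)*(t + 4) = t^3 - 16*t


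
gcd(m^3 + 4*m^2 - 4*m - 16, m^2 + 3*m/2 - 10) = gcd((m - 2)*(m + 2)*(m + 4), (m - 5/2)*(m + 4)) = m + 4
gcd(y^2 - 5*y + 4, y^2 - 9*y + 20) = y - 4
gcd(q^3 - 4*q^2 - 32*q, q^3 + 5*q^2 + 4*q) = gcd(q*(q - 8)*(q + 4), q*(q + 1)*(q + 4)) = q^2 + 4*q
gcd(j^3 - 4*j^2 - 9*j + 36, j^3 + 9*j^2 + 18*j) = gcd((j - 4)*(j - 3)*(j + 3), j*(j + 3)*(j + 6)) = j + 3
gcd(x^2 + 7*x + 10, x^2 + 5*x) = x + 5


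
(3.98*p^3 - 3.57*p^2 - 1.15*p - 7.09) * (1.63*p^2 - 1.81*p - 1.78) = 6.4874*p^5 - 13.0229*p^4 - 2.4972*p^3 - 3.1206*p^2 + 14.8799*p + 12.6202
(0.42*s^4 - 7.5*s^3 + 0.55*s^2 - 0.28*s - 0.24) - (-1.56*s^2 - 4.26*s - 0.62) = 0.42*s^4 - 7.5*s^3 + 2.11*s^2 + 3.98*s + 0.38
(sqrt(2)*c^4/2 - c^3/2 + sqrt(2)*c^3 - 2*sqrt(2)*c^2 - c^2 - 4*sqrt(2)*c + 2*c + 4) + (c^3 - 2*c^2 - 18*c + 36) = sqrt(2)*c^4/2 + c^3/2 + sqrt(2)*c^3 - 3*c^2 - 2*sqrt(2)*c^2 - 16*c - 4*sqrt(2)*c + 40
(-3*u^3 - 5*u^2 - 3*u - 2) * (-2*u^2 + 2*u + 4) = 6*u^5 + 4*u^4 - 16*u^3 - 22*u^2 - 16*u - 8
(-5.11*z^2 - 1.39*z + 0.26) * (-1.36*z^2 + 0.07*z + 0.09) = 6.9496*z^4 + 1.5327*z^3 - 0.9108*z^2 - 0.1069*z + 0.0234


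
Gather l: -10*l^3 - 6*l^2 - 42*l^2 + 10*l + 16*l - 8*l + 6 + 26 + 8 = -10*l^3 - 48*l^2 + 18*l + 40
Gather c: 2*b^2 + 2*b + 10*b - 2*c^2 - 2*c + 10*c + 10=2*b^2 + 12*b - 2*c^2 + 8*c + 10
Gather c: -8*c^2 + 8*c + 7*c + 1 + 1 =-8*c^2 + 15*c + 2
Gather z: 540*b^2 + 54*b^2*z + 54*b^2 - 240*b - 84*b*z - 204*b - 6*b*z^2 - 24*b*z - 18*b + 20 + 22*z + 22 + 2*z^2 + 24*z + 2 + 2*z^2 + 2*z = 594*b^2 - 462*b + z^2*(4 - 6*b) + z*(54*b^2 - 108*b + 48) + 44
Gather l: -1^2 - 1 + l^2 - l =l^2 - l - 2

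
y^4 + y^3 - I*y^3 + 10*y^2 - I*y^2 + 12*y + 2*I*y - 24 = (y - 1)*(y + 2)*(y - 4*I)*(y + 3*I)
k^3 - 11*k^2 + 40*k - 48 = (k - 4)^2*(k - 3)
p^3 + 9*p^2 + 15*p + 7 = (p + 1)^2*(p + 7)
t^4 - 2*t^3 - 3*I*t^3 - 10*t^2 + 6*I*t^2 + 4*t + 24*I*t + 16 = (t - 4)*(t + 2)*(t - 2*I)*(t - I)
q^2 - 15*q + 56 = (q - 8)*(q - 7)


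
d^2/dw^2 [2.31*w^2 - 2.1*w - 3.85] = 4.62000000000000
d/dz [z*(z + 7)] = 2*z + 7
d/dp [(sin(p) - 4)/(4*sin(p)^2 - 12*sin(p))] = (-cos(p) + 8/tan(p) - 12*cos(p)/sin(p)^2)/(4*(sin(p) - 3)^2)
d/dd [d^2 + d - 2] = 2*d + 1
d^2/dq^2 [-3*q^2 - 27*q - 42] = -6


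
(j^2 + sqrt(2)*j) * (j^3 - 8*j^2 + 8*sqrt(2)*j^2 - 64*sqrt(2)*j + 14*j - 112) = j^5 - 8*j^4 + 9*sqrt(2)*j^4 - 72*sqrt(2)*j^3 + 30*j^3 - 240*j^2 + 14*sqrt(2)*j^2 - 112*sqrt(2)*j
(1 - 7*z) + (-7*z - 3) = -14*z - 2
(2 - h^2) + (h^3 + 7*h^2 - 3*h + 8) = h^3 + 6*h^2 - 3*h + 10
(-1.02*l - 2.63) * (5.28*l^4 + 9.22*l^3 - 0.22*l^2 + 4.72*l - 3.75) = -5.3856*l^5 - 23.2908*l^4 - 24.0242*l^3 - 4.2358*l^2 - 8.5886*l + 9.8625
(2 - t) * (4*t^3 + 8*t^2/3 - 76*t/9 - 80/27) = -4*t^4 + 16*t^3/3 + 124*t^2/9 - 376*t/27 - 160/27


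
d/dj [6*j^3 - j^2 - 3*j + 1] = 18*j^2 - 2*j - 3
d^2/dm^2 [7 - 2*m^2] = -4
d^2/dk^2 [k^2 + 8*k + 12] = 2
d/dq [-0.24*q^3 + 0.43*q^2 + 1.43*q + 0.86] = -0.72*q^2 + 0.86*q + 1.43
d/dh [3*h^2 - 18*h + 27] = 6*h - 18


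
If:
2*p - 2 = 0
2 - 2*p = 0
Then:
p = 1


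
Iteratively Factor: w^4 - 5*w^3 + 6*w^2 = (w)*(w^3 - 5*w^2 + 6*w) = w*(w - 2)*(w^2 - 3*w) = w*(w - 3)*(w - 2)*(w)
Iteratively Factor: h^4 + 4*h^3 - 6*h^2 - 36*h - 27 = (h + 1)*(h^3 + 3*h^2 - 9*h - 27) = (h - 3)*(h + 1)*(h^2 + 6*h + 9) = (h - 3)*(h + 1)*(h + 3)*(h + 3)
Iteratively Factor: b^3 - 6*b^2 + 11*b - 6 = (b - 2)*(b^2 - 4*b + 3) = (b - 2)*(b - 1)*(b - 3)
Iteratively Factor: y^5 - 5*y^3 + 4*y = (y - 2)*(y^4 + 2*y^3 - y^2 - 2*y) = (y - 2)*(y - 1)*(y^3 + 3*y^2 + 2*y) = (y - 2)*(y - 1)*(y + 1)*(y^2 + 2*y) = (y - 2)*(y - 1)*(y + 1)*(y + 2)*(y)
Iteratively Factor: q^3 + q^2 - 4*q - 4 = (q + 1)*(q^2 - 4) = (q - 2)*(q + 1)*(q + 2)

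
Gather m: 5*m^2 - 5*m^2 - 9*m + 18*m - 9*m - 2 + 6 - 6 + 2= 0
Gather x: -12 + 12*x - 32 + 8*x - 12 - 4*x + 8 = 16*x - 48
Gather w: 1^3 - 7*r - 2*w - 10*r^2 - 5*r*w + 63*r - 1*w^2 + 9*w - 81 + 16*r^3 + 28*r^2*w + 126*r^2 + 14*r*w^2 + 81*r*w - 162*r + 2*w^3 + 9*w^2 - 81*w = 16*r^3 + 116*r^2 - 106*r + 2*w^3 + w^2*(14*r + 8) + w*(28*r^2 + 76*r - 74) - 80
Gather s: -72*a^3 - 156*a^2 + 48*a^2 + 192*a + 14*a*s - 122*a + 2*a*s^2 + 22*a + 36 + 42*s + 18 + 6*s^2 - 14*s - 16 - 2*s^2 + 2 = -72*a^3 - 108*a^2 + 92*a + s^2*(2*a + 4) + s*(14*a + 28) + 40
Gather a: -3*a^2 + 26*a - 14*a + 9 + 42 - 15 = -3*a^2 + 12*a + 36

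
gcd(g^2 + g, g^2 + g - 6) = 1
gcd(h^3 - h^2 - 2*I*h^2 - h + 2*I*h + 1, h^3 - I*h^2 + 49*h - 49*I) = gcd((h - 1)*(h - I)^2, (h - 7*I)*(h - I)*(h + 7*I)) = h - I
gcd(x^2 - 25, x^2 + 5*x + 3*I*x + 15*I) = x + 5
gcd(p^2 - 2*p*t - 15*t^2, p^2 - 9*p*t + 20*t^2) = p - 5*t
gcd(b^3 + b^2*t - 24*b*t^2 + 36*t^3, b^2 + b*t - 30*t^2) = b + 6*t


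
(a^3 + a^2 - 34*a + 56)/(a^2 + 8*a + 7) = (a^2 - 6*a + 8)/(a + 1)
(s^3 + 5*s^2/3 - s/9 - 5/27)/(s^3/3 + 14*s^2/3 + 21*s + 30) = (27*s^3 + 45*s^2 - 3*s - 5)/(9*(s^3 + 14*s^2 + 63*s + 90))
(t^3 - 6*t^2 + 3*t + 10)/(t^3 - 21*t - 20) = (t - 2)/(t + 4)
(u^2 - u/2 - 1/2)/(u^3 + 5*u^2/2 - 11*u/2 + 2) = (2*u + 1)/(2*u^2 + 7*u - 4)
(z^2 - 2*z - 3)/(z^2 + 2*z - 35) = (z^2 - 2*z - 3)/(z^2 + 2*z - 35)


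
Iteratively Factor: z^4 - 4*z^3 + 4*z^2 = (z)*(z^3 - 4*z^2 + 4*z) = z^2*(z^2 - 4*z + 4) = z^2*(z - 2)*(z - 2)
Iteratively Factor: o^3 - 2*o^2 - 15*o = (o + 3)*(o^2 - 5*o) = o*(o + 3)*(o - 5)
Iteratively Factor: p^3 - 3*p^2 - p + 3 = (p + 1)*(p^2 - 4*p + 3) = (p - 3)*(p + 1)*(p - 1)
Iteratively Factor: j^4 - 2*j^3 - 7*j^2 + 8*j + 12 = (j + 1)*(j^3 - 3*j^2 - 4*j + 12) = (j - 2)*(j + 1)*(j^2 - j - 6) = (j - 3)*(j - 2)*(j + 1)*(j + 2)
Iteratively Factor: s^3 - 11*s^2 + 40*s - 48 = (s - 4)*(s^2 - 7*s + 12) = (s - 4)^2*(s - 3)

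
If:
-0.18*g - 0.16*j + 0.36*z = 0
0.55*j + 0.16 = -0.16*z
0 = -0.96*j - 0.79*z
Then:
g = 1.49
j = -0.45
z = 0.55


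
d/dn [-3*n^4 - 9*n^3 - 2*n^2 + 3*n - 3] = -12*n^3 - 27*n^2 - 4*n + 3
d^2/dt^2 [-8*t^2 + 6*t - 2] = -16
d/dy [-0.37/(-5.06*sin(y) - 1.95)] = -1.8722*cos(y)/(5.06*sin(y) + 1.95)^2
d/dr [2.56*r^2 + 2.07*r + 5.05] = 5.12*r + 2.07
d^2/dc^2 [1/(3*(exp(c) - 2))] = (exp(c) + 2)*exp(c)/(3*(exp(c) - 2)^3)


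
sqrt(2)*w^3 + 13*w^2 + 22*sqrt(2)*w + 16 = (w + 2*sqrt(2))*(w + 4*sqrt(2))*(sqrt(2)*w + 1)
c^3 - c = c*(c - 1)*(c + 1)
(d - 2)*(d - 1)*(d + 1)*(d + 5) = d^4 + 3*d^3 - 11*d^2 - 3*d + 10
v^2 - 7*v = v*(v - 7)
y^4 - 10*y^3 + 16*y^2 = y^2*(y - 8)*(y - 2)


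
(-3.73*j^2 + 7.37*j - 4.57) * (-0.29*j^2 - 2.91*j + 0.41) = 1.0817*j^4 + 8.717*j^3 - 21.6507*j^2 + 16.3204*j - 1.8737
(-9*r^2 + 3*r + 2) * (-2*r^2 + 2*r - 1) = 18*r^4 - 24*r^3 + 11*r^2 + r - 2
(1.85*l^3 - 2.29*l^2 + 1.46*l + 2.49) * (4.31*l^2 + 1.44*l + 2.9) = 7.9735*l^5 - 7.2059*l^4 + 8.36*l^3 + 6.1933*l^2 + 7.8196*l + 7.221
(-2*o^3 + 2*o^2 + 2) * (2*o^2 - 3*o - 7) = -4*o^5 + 10*o^4 + 8*o^3 - 10*o^2 - 6*o - 14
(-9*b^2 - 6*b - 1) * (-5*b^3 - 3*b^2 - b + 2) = 45*b^5 + 57*b^4 + 32*b^3 - 9*b^2 - 11*b - 2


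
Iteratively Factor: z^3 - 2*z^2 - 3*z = (z)*(z^2 - 2*z - 3) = z*(z - 3)*(z + 1)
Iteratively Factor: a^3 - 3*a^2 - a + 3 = (a + 1)*(a^2 - 4*a + 3) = (a - 3)*(a + 1)*(a - 1)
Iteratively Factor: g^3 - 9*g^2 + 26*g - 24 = (g - 4)*(g^2 - 5*g + 6) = (g - 4)*(g - 2)*(g - 3)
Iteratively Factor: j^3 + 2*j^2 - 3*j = (j)*(j^2 + 2*j - 3) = j*(j - 1)*(j + 3)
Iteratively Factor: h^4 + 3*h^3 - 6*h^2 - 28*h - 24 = (h - 3)*(h^3 + 6*h^2 + 12*h + 8) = (h - 3)*(h + 2)*(h^2 + 4*h + 4) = (h - 3)*(h + 2)^2*(h + 2)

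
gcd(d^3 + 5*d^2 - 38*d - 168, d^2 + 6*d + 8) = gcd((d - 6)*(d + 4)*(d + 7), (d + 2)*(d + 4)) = d + 4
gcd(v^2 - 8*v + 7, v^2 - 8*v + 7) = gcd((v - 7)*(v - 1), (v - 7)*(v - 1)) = v^2 - 8*v + 7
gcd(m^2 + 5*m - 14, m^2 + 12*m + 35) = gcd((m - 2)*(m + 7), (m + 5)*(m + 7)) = m + 7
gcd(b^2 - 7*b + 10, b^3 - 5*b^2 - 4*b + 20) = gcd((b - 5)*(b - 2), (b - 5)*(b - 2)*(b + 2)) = b^2 - 7*b + 10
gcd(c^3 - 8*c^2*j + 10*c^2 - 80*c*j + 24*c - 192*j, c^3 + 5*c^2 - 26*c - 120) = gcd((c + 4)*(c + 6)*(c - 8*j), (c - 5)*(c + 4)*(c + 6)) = c^2 + 10*c + 24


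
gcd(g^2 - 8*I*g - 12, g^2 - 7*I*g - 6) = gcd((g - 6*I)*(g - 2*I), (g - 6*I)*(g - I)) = g - 6*I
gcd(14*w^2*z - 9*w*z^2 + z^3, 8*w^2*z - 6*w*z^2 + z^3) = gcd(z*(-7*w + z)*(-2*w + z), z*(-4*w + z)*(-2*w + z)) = -2*w*z + z^2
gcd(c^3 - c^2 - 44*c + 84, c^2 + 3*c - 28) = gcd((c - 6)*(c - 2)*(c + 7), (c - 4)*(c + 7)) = c + 7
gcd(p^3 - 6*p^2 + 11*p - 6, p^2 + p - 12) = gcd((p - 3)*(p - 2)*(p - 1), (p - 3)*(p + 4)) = p - 3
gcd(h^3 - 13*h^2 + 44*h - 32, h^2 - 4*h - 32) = h - 8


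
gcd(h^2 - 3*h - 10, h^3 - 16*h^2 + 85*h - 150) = h - 5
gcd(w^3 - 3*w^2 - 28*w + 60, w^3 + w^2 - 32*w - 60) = w^2 - w - 30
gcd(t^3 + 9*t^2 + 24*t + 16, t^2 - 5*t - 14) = 1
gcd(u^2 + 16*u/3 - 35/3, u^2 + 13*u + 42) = u + 7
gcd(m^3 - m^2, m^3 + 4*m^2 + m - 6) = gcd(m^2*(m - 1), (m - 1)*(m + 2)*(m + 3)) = m - 1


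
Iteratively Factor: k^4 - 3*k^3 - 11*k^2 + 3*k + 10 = (k + 2)*(k^3 - 5*k^2 - k + 5) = (k - 5)*(k + 2)*(k^2 - 1) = (k - 5)*(k + 1)*(k + 2)*(k - 1)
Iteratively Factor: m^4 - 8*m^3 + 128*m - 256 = (m - 4)*(m^3 - 4*m^2 - 16*m + 64) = (m - 4)^2*(m^2 - 16) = (m - 4)^3*(m + 4)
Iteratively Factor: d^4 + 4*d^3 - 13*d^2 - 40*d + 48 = (d - 3)*(d^3 + 7*d^2 + 8*d - 16) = (d - 3)*(d - 1)*(d^2 + 8*d + 16) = (d - 3)*(d - 1)*(d + 4)*(d + 4)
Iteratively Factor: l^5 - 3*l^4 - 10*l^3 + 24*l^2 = (l - 4)*(l^4 + l^3 - 6*l^2) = (l - 4)*(l + 3)*(l^3 - 2*l^2) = l*(l - 4)*(l + 3)*(l^2 - 2*l) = l*(l - 4)*(l - 2)*(l + 3)*(l)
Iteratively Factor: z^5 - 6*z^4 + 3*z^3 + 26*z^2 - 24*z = (z + 2)*(z^4 - 8*z^3 + 19*z^2 - 12*z) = z*(z + 2)*(z^3 - 8*z^2 + 19*z - 12) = z*(z - 1)*(z + 2)*(z^2 - 7*z + 12) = z*(z - 3)*(z - 1)*(z + 2)*(z - 4)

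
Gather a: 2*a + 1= 2*a + 1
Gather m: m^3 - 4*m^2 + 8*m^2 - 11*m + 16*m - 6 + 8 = m^3 + 4*m^2 + 5*m + 2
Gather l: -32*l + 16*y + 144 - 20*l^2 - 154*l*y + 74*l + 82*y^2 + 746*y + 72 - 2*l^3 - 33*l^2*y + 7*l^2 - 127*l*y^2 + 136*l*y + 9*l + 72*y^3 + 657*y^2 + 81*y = -2*l^3 + l^2*(-33*y - 13) + l*(-127*y^2 - 18*y + 51) + 72*y^3 + 739*y^2 + 843*y + 216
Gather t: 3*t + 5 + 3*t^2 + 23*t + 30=3*t^2 + 26*t + 35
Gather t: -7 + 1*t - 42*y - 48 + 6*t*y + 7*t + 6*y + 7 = t*(6*y + 8) - 36*y - 48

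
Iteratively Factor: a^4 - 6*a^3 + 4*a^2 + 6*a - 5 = (a - 1)*(a^3 - 5*a^2 - a + 5) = (a - 5)*(a - 1)*(a^2 - 1) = (a - 5)*(a - 1)*(a + 1)*(a - 1)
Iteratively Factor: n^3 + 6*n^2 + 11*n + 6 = (n + 3)*(n^2 + 3*n + 2) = (n + 1)*(n + 3)*(n + 2)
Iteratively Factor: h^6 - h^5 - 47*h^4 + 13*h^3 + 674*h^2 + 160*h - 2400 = (h + 4)*(h^5 - 5*h^4 - 27*h^3 + 121*h^2 + 190*h - 600) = (h - 2)*(h + 4)*(h^4 - 3*h^3 - 33*h^2 + 55*h + 300) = (h - 2)*(h + 3)*(h + 4)*(h^3 - 6*h^2 - 15*h + 100) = (h - 2)*(h + 3)*(h + 4)^2*(h^2 - 10*h + 25) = (h - 5)*(h - 2)*(h + 3)*(h + 4)^2*(h - 5)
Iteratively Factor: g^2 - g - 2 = (g + 1)*(g - 2)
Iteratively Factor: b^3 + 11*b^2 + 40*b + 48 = (b + 4)*(b^2 + 7*b + 12) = (b + 3)*(b + 4)*(b + 4)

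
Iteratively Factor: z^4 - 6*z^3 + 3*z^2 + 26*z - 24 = (z - 4)*(z^3 - 2*z^2 - 5*z + 6) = (z - 4)*(z - 1)*(z^2 - z - 6) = (z - 4)*(z - 1)*(z + 2)*(z - 3)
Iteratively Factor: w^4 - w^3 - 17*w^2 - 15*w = (w - 5)*(w^3 + 4*w^2 + 3*w) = (w - 5)*(w + 1)*(w^2 + 3*w) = w*(w - 5)*(w + 1)*(w + 3)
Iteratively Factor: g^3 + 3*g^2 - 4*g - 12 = (g + 2)*(g^2 + g - 6) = (g - 2)*(g + 2)*(g + 3)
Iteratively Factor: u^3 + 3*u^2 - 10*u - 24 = (u + 4)*(u^2 - u - 6) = (u - 3)*(u + 4)*(u + 2)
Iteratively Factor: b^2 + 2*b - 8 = (b - 2)*(b + 4)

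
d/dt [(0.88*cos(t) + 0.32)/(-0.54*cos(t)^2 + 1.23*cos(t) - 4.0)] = (-0.4752*cos(t)^2 - 0.3456*cos(t) + 3.9136)*sin(t)/(0.2916*cos(t)^4 - 1.3284*cos(t)^3 + 5.8329*cos(t)^2 - 9.84*cos(t) + 16.0)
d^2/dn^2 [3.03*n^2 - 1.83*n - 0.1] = 6.06000000000000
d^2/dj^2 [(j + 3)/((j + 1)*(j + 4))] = 2*(j^3 + 9*j^2 + 33*j + 43)/(j^6 + 15*j^5 + 87*j^4 + 245*j^3 + 348*j^2 + 240*j + 64)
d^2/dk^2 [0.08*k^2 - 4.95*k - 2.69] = 0.160000000000000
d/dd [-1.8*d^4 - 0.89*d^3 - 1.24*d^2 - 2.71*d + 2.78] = -7.2*d^3 - 2.67*d^2 - 2.48*d - 2.71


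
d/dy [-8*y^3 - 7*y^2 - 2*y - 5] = -24*y^2 - 14*y - 2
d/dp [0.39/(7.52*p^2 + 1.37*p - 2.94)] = (-5.8656*p - 0.5343)/(7.52*p^2 + 1.37*p - 2.94)^2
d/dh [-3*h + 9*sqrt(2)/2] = -3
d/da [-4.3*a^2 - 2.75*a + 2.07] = -8.6*a - 2.75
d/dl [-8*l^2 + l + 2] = 1 - 16*l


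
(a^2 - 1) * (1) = a^2 - 1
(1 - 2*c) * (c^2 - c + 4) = -2*c^3 + 3*c^2 - 9*c + 4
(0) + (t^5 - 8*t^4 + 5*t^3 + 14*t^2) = t^5 - 8*t^4 + 5*t^3 + 14*t^2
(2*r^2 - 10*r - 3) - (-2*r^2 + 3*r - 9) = 4*r^2 - 13*r + 6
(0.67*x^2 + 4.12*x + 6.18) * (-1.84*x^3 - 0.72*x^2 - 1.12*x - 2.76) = -1.2328*x^5 - 8.0632*x^4 - 15.088*x^3 - 10.9132*x^2 - 18.2928*x - 17.0568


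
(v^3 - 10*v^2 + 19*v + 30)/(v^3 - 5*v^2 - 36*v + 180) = (v + 1)/(v + 6)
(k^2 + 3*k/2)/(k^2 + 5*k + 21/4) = 2*k/(2*k + 7)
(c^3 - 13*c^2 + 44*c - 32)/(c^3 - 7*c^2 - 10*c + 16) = (c - 4)/(c + 2)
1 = 1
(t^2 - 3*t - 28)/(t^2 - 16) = (t - 7)/(t - 4)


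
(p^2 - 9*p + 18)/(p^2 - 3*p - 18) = (p - 3)/(p + 3)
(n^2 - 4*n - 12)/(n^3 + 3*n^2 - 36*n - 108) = (n + 2)/(n^2 + 9*n + 18)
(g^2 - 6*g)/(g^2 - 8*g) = (g - 6)/(g - 8)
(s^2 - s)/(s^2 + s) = (s - 1)/(s + 1)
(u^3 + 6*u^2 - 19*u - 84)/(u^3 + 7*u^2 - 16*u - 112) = (u + 3)/(u + 4)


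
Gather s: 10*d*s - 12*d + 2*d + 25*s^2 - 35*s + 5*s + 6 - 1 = -10*d + 25*s^2 + s*(10*d - 30) + 5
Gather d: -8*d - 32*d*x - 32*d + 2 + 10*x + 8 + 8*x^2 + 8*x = d*(-32*x - 40) + 8*x^2 + 18*x + 10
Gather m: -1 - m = -m - 1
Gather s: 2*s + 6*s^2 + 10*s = 6*s^2 + 12*s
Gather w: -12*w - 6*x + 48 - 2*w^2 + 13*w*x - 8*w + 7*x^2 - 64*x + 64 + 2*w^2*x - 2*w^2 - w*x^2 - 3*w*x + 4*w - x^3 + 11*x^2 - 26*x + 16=w^2*(2*x - 4) + w*(-x^2 + 10*x - 16) - x^3 + 18*x^2 - 96*x + 128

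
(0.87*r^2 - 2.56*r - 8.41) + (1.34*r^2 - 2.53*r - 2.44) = 2.21*r^2 - 5.09*r - 10.85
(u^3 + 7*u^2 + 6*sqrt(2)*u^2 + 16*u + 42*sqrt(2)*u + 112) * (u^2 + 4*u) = u^5 + 6*sqrt(2)*u^4 + 11*u^4 + 44*u^3 + 66*sqrt(2)*u^3 + 176*u^2 + 168*sqrt(2)*u^2 + 448*u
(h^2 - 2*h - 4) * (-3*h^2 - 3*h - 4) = -3*h^4 + 3*h^3 + 14*h^2 + 20*h + 16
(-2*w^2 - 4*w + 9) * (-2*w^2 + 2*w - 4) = 4*w^4 + 4*w^3 - 18*w^2 + 34*w - 36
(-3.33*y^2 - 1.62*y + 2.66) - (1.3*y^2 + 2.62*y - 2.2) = -4.63*y^2 - 4.24*y + 4.86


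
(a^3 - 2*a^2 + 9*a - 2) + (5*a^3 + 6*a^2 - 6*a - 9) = 6*a^3 + 4*a^2 + 3*a - 11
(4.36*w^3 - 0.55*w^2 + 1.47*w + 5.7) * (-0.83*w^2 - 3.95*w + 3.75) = -3.6188*w^5 - 16.7655*w^4 + 17.3024*w^3 - 12.6*w^2 - 17.0025*w + 21.375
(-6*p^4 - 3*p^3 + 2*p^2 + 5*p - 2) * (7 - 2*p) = 12*p^5 - 36*p^4 - 25*p^3 + 4*p^2 + 39*p - 14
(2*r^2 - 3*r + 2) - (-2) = 2*r^2 - 3*r + 4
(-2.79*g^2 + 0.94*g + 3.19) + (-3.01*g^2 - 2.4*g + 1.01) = -5.8*g^2 - 1.46*g + 4.2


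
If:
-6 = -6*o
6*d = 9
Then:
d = 3/2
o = 1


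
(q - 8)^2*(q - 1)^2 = q^4 - 18*q^3 + 97*q^2 - 144*q + 64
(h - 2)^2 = h^2 - 4*h + 4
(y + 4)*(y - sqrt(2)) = y^2 - sqrt(2)*y + 4*y - 4*sqrt(2)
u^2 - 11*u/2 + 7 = (u - 7/2)*(u - 2)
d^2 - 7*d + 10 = (d - 5)*(d - 2)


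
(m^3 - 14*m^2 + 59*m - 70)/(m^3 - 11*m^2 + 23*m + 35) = (m - 2)/(m + 1)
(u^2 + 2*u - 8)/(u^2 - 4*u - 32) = (u - 2)/(u - 8)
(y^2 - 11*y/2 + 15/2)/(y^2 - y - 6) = (y - 5/2)/(y + 2)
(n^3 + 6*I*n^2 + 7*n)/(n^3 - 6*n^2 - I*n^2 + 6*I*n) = (n + 7*I)/(n - 6)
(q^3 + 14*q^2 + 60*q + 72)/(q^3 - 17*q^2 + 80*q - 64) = (q^3 + 14*q^2 + 60*q + 72)/(q^3 - 17*q^2 + 80*q - 64)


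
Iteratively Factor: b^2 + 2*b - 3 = (b + 3)*(b - 1)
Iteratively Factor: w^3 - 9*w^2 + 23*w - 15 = (w - 5)*(w^2 - 4*w + 3) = (w - 5)*(w - 3)*(w - 1)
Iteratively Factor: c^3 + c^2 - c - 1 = (c + 1)*(c^2 - 1) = (c - 1)*(c + 1)*(c + 1)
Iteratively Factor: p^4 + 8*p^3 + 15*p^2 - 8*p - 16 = (p + 4)*(p^3 + 4*p^2 - p - 4) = (p + 4)^2*(p^2 - 1) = (p + 1)*(p + 4)^2*(p - 1)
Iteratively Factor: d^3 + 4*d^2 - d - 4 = (d - 1)*(d^2 + 5*d + 4) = (d - 1)*(d + 4)*(d + 1)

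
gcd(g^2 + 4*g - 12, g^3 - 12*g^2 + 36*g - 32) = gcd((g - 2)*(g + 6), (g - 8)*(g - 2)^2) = g - 2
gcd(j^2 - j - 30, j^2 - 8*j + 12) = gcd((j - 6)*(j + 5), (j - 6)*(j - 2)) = j - 6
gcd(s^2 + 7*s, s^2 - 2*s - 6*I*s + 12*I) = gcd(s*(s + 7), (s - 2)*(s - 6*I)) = 1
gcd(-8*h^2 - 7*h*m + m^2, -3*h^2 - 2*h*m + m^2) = h + m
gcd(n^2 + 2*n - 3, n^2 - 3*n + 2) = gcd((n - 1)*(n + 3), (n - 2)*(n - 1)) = n - 1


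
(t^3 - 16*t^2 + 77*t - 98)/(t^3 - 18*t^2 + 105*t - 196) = (t - 2)/(t - 4)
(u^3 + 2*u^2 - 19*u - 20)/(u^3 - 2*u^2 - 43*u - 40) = (u - 4)/(u - 8)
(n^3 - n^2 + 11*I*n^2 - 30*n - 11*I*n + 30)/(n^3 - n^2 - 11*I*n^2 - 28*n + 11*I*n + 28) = (n^2 + 11*I*n - 30)/(n^2 - 11*I*n - 28)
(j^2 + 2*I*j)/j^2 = (j + 2*I)/j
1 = 1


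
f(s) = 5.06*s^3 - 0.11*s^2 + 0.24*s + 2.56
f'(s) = 15.18*s^2 - 0.22*s + 0.24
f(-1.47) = -14.10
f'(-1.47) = 33.37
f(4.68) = 519.94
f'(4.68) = 331.69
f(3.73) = 264.51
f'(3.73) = 210.62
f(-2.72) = -100.73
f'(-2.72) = 113.15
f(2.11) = 50.11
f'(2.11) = 67.36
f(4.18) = 371.20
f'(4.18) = 264.55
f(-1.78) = -26.75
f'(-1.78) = 48.73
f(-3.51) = -218.45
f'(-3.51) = 188.03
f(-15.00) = -17103.29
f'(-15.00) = 3419.04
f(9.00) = 3684.55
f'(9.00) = 1227.84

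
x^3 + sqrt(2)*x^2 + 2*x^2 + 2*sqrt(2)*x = x*(x + 2)*(x + sqrt(2))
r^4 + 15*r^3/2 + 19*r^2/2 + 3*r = r*(r + 1/2)*(r + 1)*(r + 6)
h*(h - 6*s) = h^2 - 6*h*s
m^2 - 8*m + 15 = (m - 5)*(m - 3)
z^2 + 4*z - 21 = (z - 3)*(z + 7)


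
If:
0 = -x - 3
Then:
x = -3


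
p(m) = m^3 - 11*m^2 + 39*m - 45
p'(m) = 3*m^2 - 22*m + 39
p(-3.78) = -403.60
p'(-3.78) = 165.03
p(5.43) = 2.54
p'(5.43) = 7.99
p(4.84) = -0.54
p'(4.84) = 2.80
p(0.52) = -27.55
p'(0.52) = 28.37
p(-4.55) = -544.37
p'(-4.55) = 201.21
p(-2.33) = -208.24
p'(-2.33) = 106.55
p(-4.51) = -536.36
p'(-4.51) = 199.24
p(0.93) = -17.44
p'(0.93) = 21.13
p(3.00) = 0.00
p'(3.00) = 0.00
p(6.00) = 9.00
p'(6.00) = 15.00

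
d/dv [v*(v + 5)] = 2*v + 5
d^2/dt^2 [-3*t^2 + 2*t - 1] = -6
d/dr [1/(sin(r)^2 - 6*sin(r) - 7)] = 2*(3 - sin(r))*cos(r)/((sin(r) - 7)^2*(sin(r) + 1)^2)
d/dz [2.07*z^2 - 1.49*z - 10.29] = 4.14*z - 1.49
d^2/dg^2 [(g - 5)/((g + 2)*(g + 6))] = 2*(g^3 - 15*g^2 - 156*g - 356)/(g^6 + 24*g^5 + 228*g^4 + 1088*g^3 + 2736*g^2 + 3456*g + 1728)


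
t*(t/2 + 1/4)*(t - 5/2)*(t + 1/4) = t^4/2 - 7*t^3/8 - 7*t^2/8 - 5*t/32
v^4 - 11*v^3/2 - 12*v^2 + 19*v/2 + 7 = (v - 7)*(v - 1)*(v + 1/2)*(v + 2)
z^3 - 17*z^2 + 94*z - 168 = (z - 7)*(z - 6)*(z - 4)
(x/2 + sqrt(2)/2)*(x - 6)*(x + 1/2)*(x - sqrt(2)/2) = x^4/2 - 11*x^3/4 + sqrt(2)*x^3/4 - 2*x^2 - 11*sqrt(2)*x^2/8 - 3*sqrt(2)*x/4 + 11*x/4 + 3/2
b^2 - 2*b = b*(b - 2)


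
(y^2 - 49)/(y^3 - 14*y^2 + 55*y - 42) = (y + 7)/(y^2 - 7*y + 6)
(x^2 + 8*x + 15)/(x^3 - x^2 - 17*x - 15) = (x + 5)/(x^2 - 4*x - 5)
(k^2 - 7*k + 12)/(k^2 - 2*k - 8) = (k - 3)/(k + 2)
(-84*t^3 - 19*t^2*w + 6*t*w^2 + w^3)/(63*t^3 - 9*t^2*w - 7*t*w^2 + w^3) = (-28*t^2 + 3*t*w + w^2)/(21*t^2 - 10*t*w + w^2)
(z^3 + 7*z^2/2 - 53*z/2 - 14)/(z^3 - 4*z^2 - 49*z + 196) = (z + 1/2)/(z - 7)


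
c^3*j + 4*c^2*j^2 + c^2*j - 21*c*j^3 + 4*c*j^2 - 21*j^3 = (c - 3*j)*(c + 7*j)*(c*j + j)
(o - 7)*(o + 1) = o^2 - 6*o - 7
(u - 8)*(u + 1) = u^2 - 7*u - 8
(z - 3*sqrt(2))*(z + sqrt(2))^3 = z^4 - 12*z^2 - 16*sqrt(2)*z - 12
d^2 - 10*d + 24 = (d - 6)*(d - 4)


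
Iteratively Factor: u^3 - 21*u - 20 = (u + 4)*(u^2 - 4*u - 5) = (u - 5)*(u + 4)*(u + 1)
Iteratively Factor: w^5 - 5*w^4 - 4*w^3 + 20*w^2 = (w)*(w^4 - 5*w^3 - 4*w^2 + 20*w) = w*(w + 2)*(w^3 - 7*w^2 + 10*w) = w^2*(w + 2)*(w^2 - 7*w + 10) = w^2*(w - 5)*(w + 2)*(w - 2)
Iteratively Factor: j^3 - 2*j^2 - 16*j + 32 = (j - 4)*(j^2 + 2*j - 8) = (j - 4)*(j + 4)*(j - 2)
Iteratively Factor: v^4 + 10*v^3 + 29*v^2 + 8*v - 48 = (v + 4)*(v^3 + 6*v^2 + 5*v - 12) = (v - 1)*(v + 4)*(v^2 + 7*v + 12) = (v - 1)*(v + 3)*(v + 4)*(v + 4)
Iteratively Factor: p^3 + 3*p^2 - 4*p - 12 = (p - 2)*(p^2 + 5*p + 6) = (p - 2)*(p + 3)*(p + 2)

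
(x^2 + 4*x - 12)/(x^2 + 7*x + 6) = (x - 2)/(x + 1)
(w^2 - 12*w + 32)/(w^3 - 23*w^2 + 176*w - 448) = (w - 4)/(w^2 - 15*w + 56)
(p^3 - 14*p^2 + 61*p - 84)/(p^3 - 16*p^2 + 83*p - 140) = (p - 3)/(p - 5)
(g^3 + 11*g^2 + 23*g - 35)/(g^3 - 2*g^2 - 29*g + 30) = (g + 7)/(g - 6)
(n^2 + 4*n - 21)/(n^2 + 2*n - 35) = (n - 3)/(n - 5)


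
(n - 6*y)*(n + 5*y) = n^2 - n*y - 30*y^2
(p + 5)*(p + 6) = p^2 + 11*p + 30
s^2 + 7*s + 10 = (s + 2)*(s + 5)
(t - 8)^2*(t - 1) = t^3 - 17*t^2 + 80*t - 64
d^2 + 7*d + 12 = (d + 3)*(d + 4)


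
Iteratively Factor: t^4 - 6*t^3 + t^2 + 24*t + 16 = (t - 4)*(t^3 - 2*t^2 - 7*t - 4) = (t - 4)*(t + 1)*(t^2 - 3*t - 4) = (t - 4)^2*(t + 1)*(t + 1)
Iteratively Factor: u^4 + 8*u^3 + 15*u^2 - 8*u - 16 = (u + 1)*(u^3 + 7*u^2 + 8*u - 16) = (u + 1)*(u + 4)*(u^2 + 3*u - 4) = (u + 1)*(u + 4)^2*(u - 1)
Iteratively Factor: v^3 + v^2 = (v + 1)*(v^2) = v*(v + 1)*(v)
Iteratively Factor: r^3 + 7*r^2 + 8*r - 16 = (r + 4)*(r^2 + 3*r - 4) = (r + 4)^2*(r - 1)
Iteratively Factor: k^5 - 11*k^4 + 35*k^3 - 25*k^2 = (k - 5)*(k^4 - 6*k^3 + 5*k^2) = (k - 5)*(k - 1)*(k^3 - 5*k^2) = k*(k - 5)*(k - 1)*(k^2 - 5*k) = k*(k - 5)^2*(k - 1)*(k)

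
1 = 1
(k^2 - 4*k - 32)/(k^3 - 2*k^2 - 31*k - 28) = (k - 8)/(k^2 - 6*k - 7)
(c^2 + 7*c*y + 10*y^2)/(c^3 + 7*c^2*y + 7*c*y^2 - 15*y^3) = (-c - 2*y)/(-c^2 - 2*c*y + 3*y^2)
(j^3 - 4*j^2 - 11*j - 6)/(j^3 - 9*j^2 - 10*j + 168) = (j^2 + 2*j + 1)/(j^2 - 3*j - 28)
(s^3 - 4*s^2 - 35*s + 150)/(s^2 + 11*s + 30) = (s^2 - 10*s + 25)/(s + 5)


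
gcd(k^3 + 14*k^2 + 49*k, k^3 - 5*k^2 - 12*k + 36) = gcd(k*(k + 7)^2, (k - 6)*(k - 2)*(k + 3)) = 1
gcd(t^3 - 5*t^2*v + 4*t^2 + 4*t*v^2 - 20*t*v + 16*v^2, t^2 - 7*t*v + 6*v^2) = t - v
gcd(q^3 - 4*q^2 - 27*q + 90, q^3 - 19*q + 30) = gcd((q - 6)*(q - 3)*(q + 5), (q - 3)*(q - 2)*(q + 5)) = q^2 + 2*q - 15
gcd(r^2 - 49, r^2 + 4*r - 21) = r + 7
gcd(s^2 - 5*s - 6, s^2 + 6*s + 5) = s + 1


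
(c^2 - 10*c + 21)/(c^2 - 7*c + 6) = (c^2 - 10*c + 21)/(c^2 - 7*c + 6)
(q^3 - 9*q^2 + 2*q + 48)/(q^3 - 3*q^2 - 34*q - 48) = (q - 3)/(q + 3)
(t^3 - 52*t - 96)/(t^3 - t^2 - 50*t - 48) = (t + 2)/(t + 1)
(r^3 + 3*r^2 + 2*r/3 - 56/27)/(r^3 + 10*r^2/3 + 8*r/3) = (9*r^2 + 15*r - 14)/(9*r*(r + 2))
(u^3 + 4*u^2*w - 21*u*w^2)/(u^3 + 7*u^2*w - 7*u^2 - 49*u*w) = (u - 3*w)/(u - 7)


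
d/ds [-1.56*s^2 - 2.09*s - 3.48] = -3.12*s - 2.09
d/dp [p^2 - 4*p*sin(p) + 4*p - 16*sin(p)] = -4*p*cos(p) + 2*p - 4*sin(p) - 16*cos(p) + 4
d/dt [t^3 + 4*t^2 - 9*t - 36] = 3*t^2 + 8*t - 9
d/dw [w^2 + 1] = 2*w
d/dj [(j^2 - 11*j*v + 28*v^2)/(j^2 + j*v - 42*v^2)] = 2*v*(6*j^2 - 70*j*v + 217*v^2)/(j^4 + 2*j^3*v - 83*j^2*v^2 - 84*j*v^3 + 1764*v^4)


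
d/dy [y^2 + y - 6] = 2*y + 1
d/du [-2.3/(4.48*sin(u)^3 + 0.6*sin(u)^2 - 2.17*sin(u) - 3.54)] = (30.912*sin(u)^2 + 2.76*sin(u) - 4.991)*cos(u)/(4.48*sin(u)^3 + 0.6*sin(u)^2 - 2.17*sin(u) - 3.54)^2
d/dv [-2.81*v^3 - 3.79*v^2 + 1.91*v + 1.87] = -8.43*v^2 - 7.58*v + 1.91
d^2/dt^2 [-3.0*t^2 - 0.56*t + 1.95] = -6.00000000000000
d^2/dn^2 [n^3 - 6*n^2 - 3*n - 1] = 6*n - 12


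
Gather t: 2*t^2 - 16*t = 2*t^2 - 16*t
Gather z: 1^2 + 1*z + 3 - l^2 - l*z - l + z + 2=-l^2 - l + z*(2 - l) + 6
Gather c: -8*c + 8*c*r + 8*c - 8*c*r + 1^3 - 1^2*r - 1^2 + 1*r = 0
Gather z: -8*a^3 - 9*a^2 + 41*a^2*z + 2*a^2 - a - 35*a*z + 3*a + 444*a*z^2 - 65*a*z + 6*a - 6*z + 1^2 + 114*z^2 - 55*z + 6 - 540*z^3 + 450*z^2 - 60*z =-8*a^3 - 7*a^2 + 8*a - 540*z^3 + z^2*(444*a + 564) + z*(41*a^2 - 100*a - 121) + 7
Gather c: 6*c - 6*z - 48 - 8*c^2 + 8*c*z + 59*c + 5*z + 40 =-8*c^2 + c*(8*z + 65) - z - 8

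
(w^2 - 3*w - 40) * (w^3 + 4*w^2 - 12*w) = w^5 + w^4 - 64*w^3 - 124*w^2 + 480*w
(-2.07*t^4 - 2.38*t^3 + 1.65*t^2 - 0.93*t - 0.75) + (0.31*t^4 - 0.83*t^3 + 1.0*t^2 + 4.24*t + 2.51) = -1.76*t^4 - 3.21*t^3 + 2.65*t^2 + 3.31*t + 1.76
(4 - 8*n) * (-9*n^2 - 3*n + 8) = 72*n^3 - 12*n^2 - 76*n + 32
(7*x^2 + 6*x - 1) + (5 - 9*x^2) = -2*x^2 + 6*x + 4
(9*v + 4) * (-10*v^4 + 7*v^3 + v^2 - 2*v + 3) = -90*v^5 + 23*v^4 + 37*v^3 - 14*v^2 + 19*v + 12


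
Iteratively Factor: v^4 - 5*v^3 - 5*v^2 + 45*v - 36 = (v - 3)*(v^3 - 2*v^2 - 11*v + 12) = (v - 3)*(v + 3)*(v^2 - 5*v + 4) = (v - 3)*(v - 1)*(v + 3)*(v - 4)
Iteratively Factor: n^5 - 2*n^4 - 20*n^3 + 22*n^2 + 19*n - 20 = (n - 1)*(n^4 - n^3 - 21*n^2 + n + 20) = (n - 1)^2*(n^3 - 21*n - 20) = (n - 1)^2*(n + 4)*(n^2 - 4*n - 5) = (n - 5)*(n - 1)^2*(n + 4)*(n + 1)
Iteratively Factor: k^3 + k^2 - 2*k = (k)*(k^2 + k - 2) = k*(k - 1)*(k + 2)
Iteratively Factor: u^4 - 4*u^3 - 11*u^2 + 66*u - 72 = (u - 2)*(u^3 - 2*u^2 - 15*u + 36) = (u - 2)*(u + 4)*(u^2 - 6*u + 9) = (u - 3)*(u - 2)*(u + 4)*(u - 3)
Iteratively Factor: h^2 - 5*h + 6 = (h - 2)*(h - 3)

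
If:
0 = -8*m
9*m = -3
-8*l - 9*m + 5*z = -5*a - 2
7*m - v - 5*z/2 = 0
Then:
No Solution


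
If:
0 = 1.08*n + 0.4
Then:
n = -0.37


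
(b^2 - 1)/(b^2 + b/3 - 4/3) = 3*(b + 1)/(3*b + 4)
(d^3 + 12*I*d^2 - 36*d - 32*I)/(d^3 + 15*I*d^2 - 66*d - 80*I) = (d + 2*I)/(d + 5*I)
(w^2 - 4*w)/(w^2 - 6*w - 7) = w*(4 - w)/(-w^2 + 6*w + 7)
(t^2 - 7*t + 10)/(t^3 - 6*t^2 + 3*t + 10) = 1/(t + 1)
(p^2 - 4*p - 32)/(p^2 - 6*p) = (p^2 - 4*p - 32)/(p*(p - 6))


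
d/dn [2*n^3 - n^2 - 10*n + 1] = 6*n^2 - 2*n - 10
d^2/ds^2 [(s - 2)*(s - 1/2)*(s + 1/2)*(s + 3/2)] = 12*s^2 - 3*s - 13/2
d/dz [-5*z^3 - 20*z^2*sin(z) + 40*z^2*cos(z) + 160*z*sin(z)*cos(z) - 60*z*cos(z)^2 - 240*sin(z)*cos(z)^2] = -40*z^2*sin(z) - 20*z^2*cos(z) - 15*z^2 - 40*z*sin(z) + 60*z*sin(2*z) + 80*z*cos(z) + 160*z*cos(2*z) + 80*sin(2*z) - 60*cos(z) - 30*cos(2*z) - 180*cos(3*z) - 30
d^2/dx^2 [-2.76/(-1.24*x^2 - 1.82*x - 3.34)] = (-8.487552*x^2 - 12.457536*x + 2.76*(2.48*x + 1.82)*(4.96*x + 3.64) - 22.861632)/(1.24*x^2 + 1.82*x + 3.34)^3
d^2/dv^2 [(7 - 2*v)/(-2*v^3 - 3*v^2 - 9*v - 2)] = 6*(8*v^5 - 44*v^4 - 118*v^3 - 205*v^2 - 173*v - 187)/(8*v^9 + 36*v^8 + 162*v^7 + 375*v^6 + 801*v^5 + 999*v^4 + 1077*v^3 + 522*v^2 + 108*v + 8)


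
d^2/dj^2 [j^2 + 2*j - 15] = 2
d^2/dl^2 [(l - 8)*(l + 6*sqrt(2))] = 2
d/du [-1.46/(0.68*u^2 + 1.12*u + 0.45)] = (1.9856*u + 1.6352)/(0.68*u^2 + 1.12*u + 0.45)^2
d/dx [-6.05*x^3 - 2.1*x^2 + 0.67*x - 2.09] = -18.15*x^2 - 4.2*x + 0.67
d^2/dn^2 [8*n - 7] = 0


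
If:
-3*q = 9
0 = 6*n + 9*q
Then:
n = 9/2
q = -3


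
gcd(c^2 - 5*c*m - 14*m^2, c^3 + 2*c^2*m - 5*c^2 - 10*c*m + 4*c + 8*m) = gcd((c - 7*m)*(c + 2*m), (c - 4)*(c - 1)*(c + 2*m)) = c + 2*m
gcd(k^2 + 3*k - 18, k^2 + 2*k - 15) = k - 3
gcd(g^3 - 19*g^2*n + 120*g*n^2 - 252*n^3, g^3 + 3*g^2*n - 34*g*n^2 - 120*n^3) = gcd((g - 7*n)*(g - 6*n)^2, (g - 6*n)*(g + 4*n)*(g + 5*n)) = g - 6*n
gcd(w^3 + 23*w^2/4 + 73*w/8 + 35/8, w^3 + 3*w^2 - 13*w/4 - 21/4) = w^2 + 9*w/2 + 7/2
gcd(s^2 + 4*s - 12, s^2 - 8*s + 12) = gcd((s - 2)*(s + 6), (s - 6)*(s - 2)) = s - 2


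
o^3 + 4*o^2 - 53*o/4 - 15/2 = (o - 5/2)*(o + 1/2)*(o + 6)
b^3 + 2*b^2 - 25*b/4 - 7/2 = (b - 2)*(b + 1/2)*(b + 7/2)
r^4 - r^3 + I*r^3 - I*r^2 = r^2*(r - 1)*(r + I)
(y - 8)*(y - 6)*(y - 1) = y^3 - 15*y^2 + 62*y - 48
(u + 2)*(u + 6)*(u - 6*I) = u^3 + 8*u^2 - 6*I*u^2 + 12*u - 48*I*u - 72*I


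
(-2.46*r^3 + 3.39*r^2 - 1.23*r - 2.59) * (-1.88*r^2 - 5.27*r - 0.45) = 4.6248*r^5 + 6.591*r^4 - 14.4459*r^3 + 9.8258*r^2 + 14.2028*r + 1.1655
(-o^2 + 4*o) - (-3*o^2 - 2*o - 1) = 2*o^2 + 6*o + 1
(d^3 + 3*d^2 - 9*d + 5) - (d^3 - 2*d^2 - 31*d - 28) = 5*d^2 + 22*d + 33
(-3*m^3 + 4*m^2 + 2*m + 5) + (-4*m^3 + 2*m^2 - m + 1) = -7*m^3 + 6*m^2 + m + 6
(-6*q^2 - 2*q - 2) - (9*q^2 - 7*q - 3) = -15*q^2 + 5*q + 1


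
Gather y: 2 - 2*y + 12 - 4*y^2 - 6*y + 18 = -4*y^2 - 8*y + 32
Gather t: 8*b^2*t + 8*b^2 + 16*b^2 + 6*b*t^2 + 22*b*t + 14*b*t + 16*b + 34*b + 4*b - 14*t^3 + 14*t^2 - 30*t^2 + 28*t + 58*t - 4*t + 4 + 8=24*b^2 + 54*b - 14*t^3 + t^2*(6*b - 16) + t*(8*b^2 + 36*b + 82) + 12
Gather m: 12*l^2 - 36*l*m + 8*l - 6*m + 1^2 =12*l^2 + 8*l + m*(-36*l - 6) + 1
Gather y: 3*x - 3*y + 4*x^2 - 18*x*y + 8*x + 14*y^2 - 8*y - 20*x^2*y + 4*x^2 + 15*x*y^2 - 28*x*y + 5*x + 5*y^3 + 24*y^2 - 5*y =8*x^2 + 16*x + 5*y^3 + y^2*(15*x + 38) + y*(-20*x^2 - 46*x - 16)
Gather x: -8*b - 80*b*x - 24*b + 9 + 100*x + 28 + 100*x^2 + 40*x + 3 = -32*b + 100*x^2 + x*(140 - 80*b) + 40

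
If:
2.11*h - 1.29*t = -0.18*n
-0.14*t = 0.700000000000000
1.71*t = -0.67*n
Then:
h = -4.15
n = 12.76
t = -5.00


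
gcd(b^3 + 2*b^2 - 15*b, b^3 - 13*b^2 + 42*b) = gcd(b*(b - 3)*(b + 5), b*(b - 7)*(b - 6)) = b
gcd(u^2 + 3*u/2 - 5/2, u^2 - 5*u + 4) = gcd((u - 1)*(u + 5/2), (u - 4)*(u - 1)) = u - 1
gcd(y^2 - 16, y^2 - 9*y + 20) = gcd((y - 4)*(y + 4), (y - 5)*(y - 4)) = y - 4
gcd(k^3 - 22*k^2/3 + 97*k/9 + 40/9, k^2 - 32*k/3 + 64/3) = k - 8/3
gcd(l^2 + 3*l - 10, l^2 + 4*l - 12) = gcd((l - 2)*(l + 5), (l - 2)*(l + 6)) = l - 2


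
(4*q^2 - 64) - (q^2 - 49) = 3*q^2 - 15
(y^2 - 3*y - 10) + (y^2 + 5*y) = 2*y^2 + 2*y - 10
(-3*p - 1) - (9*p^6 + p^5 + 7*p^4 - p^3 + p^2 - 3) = -9*p^6 - p^5 - 7*p^4 + p^3 - p^2 - 3*p + 2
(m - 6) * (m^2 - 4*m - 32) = m^3 - 10*m^2 - 8*m + 192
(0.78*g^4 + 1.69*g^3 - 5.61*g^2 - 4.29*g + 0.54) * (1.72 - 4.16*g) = -3.2448*g^5 - 5.6888*g^4 + 26.2444*g^3 + 8.1972*g^2 - 9.6252*g + 0.9288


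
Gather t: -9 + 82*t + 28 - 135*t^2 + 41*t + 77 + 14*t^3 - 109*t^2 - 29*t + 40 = 14*t^3 - 244*t^2 + 94*t + 136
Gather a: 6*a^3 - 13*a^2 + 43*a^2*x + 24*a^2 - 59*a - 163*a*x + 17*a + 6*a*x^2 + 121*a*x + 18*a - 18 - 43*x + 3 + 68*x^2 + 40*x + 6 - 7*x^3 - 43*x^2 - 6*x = 6*a^3 + a^2*(43*x + 11) + a*(6*x^2 - 42*x - 24) - 7*x^3 + 25*x^2 - 9*x - 9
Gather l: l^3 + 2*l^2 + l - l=l^3 + 2*l^2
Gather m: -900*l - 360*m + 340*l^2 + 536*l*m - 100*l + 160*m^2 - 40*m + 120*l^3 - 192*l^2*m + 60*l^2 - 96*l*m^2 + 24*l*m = 120*l^3 + 400*l^2 - 1000*l + m^2*(160 - 96*l) + m*(-192*l^2 + 560*l - 400)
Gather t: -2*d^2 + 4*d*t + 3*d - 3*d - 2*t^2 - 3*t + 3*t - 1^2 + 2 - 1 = -2*d^2 + 4*d*t - 2*t^2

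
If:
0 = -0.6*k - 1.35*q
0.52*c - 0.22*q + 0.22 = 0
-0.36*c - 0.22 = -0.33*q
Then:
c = -0.26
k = -0.86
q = 0.38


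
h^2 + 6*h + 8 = (h + 2)*(h + 4)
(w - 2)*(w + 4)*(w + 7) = w^3 + 9*w^2 + 6*w - 56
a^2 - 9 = (a - 3)*(a + 3)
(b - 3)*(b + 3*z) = b^2 + 3*b*z - 3*b - 9*z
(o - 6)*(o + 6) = o^2 - 36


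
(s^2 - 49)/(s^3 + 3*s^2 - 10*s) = (s^2 - 49)/(s*(s^2 + 3*s - 10))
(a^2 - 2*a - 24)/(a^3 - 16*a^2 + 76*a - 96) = (a + 4)/(a^2 - 10*a + 16)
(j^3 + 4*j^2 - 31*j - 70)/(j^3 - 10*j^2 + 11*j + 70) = (j + 7)/(j - 7)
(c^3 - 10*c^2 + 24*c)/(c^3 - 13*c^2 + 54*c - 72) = c/(c - 3)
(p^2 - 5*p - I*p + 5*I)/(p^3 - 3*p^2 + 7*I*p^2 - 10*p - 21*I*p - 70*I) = (p - I)/(p^2 + p*(2 + 7*I) + 14*I)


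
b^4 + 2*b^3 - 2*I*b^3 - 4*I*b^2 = b^2*(b + 2)*(b - 2*I)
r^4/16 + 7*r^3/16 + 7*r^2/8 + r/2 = r*(r/4 + 1/2)*(r/4 + 1)*(r + 1)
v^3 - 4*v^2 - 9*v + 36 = (v - 4)*(v - 3)*(v + 3)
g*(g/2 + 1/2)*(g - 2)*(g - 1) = g^4/2 - g^3 - g^2/2 + g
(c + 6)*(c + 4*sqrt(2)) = c^2 + 4*sqrt(2)*c + 6*c + 24*sqrt(2)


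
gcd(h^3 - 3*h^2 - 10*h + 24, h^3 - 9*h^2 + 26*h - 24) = h^2 - 6*h + 8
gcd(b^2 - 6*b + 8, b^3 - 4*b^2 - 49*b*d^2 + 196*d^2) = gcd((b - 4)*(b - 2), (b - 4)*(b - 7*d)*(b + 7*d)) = b - 4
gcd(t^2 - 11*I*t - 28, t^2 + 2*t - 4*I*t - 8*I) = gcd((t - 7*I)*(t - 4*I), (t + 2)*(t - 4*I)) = t - 4*I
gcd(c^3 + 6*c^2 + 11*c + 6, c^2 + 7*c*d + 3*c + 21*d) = c + 3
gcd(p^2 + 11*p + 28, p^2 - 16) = p + 4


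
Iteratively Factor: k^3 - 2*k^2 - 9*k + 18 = (k - 3)*(k^2 + k - 6) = (k - 3)*(k - 2)*(k + 3)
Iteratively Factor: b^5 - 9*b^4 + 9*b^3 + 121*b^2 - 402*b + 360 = (b - 2)*(b^4 - 7*b^3 - 5*b^2 + 111*b - 180) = (b - 5)*(b - 2)*(b^3 - 2*b^2 - 15*b + 36) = (b - 5)*(b - 3)*(b - 2)*(b^2 + b - 12) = (b - 5)*(b - 3)*(b - 2)*(b + 4)*(b - 3)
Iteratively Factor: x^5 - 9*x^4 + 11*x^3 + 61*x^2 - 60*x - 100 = (x - 2)*(x^4 - 7*x^3 - 3*x^2 + 55*x + 50) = (x - 5)*(x - 2)*(x^3 - 2*x^2 - 13*x - 10) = (x - 5)*(x - 2)*(x + 1)*(x^2 - 3*x - 10) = (x - 5)^2*(x - 2)*(x + 1)*(x + 2)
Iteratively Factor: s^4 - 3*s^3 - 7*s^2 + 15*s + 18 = (s - 3)*(s^3 - 7*s - 6) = (s - 3)*(s + 1)*(s^2 - s - 6) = (s - 3)^2*(s + 1)*(s + 2)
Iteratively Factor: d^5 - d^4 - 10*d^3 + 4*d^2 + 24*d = (d)*(d^4 - d^3 - 10*d^2 + 4*d + 24) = d*(d + 2)*(d^3 - 3*d^2 - 4*d + 12) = d*(d + 2)^2*(d^2 - 5*d + 6) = d*(d - 2)*(d + 2)^2*(d - 3)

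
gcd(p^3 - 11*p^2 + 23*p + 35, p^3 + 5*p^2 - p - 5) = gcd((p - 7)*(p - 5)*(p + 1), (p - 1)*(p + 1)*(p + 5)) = p + 1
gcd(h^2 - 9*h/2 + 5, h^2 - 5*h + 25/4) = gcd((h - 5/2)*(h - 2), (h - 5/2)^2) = h - 5/2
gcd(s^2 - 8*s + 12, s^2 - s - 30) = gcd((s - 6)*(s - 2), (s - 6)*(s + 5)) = s - 6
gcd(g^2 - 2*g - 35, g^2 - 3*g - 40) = g + 5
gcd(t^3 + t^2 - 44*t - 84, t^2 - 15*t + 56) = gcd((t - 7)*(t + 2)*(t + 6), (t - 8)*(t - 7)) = t - 7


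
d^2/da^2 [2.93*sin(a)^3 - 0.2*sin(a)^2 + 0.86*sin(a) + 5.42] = -3.0575*sin(a) + 6.5925*sin(3*a) - 0.4*cos(2*a)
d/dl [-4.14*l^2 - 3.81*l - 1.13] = -8.28*l - 3.81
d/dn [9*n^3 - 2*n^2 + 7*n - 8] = 27*n^2 - 4*n + 7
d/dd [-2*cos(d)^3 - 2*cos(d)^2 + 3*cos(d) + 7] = (4*cos(d) + 3*cos(2*d))*sin(d)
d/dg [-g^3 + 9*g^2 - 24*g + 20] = -3*g^2 + 18*g - 24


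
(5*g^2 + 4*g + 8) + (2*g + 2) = 5*g^2 + 6*g + 10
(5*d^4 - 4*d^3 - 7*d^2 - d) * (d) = 5*d^5 - 4*d^4 - 7*d^3 - d^2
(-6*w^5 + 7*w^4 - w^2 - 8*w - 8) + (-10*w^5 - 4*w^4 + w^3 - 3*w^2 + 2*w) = -16*w^5 + 3*w^4 + w^3 - 4*w^2 - 6*w - 8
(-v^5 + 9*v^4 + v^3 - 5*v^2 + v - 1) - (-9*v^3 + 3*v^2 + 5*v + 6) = -v^5 + 9*v^4 + 10*v^3 - 8*v^2 - 4*v - 7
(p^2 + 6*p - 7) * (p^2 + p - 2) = p^4 + 7*p^3 - 3*p^2 - 19*p + 14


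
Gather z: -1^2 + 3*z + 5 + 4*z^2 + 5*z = 4*z^2 + 8*z + 4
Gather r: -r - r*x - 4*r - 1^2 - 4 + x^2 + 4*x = r*(-x - 5) + x^2 + 4*x - 5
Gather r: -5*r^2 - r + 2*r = -5*r^2 + r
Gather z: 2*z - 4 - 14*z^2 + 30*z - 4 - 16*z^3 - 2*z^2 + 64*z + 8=-16*z^3 - 16*z^2 + 96*z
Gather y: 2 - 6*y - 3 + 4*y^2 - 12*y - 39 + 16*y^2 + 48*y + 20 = 20*y^2 + 30*y - 20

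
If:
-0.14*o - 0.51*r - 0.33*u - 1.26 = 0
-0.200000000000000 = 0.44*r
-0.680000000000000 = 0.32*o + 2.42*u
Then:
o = -9.71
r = -0.45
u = 1.00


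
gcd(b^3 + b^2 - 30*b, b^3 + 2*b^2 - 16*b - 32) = 1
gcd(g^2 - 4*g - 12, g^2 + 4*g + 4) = g + 2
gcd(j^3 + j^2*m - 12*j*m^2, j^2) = j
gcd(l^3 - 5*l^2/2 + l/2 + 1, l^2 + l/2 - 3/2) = l - 1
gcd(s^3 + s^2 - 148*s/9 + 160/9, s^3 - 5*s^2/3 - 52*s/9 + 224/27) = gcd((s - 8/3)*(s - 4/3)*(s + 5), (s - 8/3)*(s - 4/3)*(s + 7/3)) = s^2 - 4*s + 32/9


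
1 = 1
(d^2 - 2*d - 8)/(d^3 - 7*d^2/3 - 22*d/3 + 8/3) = 3/(3*d - 1)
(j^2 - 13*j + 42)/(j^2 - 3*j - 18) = (j - 7)/(j + 3)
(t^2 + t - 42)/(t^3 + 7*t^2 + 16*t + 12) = (t^2 + t - 42)/(t^3 + 7*t^2 + 16*t + 12)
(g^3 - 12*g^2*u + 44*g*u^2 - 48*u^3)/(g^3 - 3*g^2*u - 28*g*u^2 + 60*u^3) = (g - 4*u)/(g + 5*u)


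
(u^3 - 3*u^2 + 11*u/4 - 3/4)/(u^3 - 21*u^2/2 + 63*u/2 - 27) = (2*u^2 - 3*u + 1)/(2*(u^2 - 9*u + 18))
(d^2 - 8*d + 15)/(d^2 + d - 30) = (d - 3)/(d + 6)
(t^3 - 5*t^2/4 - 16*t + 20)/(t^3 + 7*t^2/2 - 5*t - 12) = (4*t^2 - 21*t + 20)/(2*(2*t^2 - t - 6))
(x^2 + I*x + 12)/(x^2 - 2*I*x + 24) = (x - 3*I)/(x - 6*I)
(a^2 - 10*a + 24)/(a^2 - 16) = (a - 6)/(a + 4)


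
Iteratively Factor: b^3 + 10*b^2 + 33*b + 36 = (b + 4)*(b^2 + 6*b + 9) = (b + 3)*(b + 4)*(b + 3)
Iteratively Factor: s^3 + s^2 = (s + 1)*(s^2) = s*(s + 1)*(s)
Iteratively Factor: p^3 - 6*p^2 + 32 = (p - 4)*(p^2 - 2*p - 8) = (p - 4)^2*(p + 2)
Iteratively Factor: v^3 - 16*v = (v + 4)*(v^2 - 4*v) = v*(v + 4)*(v - 4)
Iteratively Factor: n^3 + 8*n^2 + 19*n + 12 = (n + 4)*(n^2 + 4*n + 3) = (n + 1)*(n + 4)*(n + 3)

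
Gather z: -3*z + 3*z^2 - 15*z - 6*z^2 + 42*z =-3*z^2 + 24*z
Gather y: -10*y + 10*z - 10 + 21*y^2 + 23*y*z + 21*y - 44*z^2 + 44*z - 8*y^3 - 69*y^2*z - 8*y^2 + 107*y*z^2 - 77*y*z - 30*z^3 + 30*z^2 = -8*y^3 + y^2*(13 - 69*z) + y*(107*z^2 - 54*z + 11) - 30*z^3 - 14*z^2 + 54*z - 10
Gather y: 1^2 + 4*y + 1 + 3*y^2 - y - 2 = 3*y^2 + 3*y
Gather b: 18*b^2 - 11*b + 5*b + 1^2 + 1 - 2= 18*b^2 - 6*b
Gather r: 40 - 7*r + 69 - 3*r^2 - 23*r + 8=-3*r^2 - 30*r + 117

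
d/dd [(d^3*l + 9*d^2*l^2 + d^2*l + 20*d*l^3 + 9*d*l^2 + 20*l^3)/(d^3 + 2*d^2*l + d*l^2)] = l*(-7*d^3*l - d^3 - 31*d^2*l^2 - 17*d^2*l - 60*d*l^2 - 20*l^3)/(d^2*(d^3 + 3*d^2*l + 3*d*l^2 + l^3))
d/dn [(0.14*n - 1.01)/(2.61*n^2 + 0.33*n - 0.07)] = (-0.3654*n^2 + 5.2722*n + 0.3235)/(6.8121*n^4 + 1.7226*n^3 - 0.2565*n^2 - 0.0462*n + 0.0049)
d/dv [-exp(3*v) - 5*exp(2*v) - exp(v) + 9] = (-3*exp(2*v) - 10*exp(v) - 1)*exp(v)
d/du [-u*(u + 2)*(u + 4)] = -3*u^2 - 12*u - 8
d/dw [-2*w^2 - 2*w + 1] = -4*w - 2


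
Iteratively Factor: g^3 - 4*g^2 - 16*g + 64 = (g + 4)*(g^2 - 8*g + 16) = (g - 4)*(g + 4)*(g - 4)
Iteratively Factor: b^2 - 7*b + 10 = (b - 5)*(b - 2)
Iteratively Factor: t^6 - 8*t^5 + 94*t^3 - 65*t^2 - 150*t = (t)*(t^5 - 8*t^4 + 94*t^2 - 65*t - 150) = t*(t + 1)*(t^4 - 9*t^3 + 9*t^2 + 85*t - 150) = t*(t - 5)*(t + 1)*(t^3 - 4*t^2 - 11*t + 30) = t*(t - 5)^2*(t + 1)*(t^2 + t - 6) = t*(t - 5)^2*(t - 2)*(t + 1)*(t + 3)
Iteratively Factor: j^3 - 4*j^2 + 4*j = (j - 2)*(j^2 - 2*j) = (j - 2)^2*(j)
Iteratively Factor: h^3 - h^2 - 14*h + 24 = (h - 3)*(h^2 + 2*h - 8) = (h - 3)*(h + 4)*(h - 2)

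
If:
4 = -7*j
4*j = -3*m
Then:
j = -4/7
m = 16/21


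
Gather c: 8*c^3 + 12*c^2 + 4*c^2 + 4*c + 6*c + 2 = 8*c^3 + 16*c^2 + 10*c + 2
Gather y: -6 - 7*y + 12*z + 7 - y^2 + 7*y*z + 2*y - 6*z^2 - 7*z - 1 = -y^2 + y*(7*z - 5) - 6*z^2 + 5*z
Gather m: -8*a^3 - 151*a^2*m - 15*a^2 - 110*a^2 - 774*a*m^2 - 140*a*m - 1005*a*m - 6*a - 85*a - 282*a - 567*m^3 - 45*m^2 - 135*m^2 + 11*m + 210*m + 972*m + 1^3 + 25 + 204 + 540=-8*a^3 - 125*a^2 - 373*a - 567*m^3 + m^2*(-774*a - 180) + m*(-151*a^2 - 1145*a + 1193) + 770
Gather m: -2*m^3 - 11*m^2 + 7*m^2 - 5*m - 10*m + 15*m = -2*m^3 - 4*m^2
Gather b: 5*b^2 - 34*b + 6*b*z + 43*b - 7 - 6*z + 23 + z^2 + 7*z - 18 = 5*b^2 + b*(6*z + 9) + z^2 + z - 2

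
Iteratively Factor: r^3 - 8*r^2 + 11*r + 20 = (r - 5)*(r^2 - 3*r - 4) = (r - 5)*(r - 4)*(r + 1)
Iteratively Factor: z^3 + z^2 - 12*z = (z + 4)*(z^2 - 3*z) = z*(z + 4)*(z - 3)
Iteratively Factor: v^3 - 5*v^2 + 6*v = (v - 3)*(v^2 - 2*v) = v*(v - 3)*(v - 2)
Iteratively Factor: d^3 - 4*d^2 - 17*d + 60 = (d - 3)*(d^2 - d - 20) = (d - 5)*(d - 3)*(d + 4)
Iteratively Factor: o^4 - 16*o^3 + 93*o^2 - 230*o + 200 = (o - 5)*(o^3 - 11*o^2 + 38*o - 40) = (o - 5)*(o - 2)*(o^2 - 9*o + 20) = (o - 5)*(o - 4)*(o - 2)*(o - 5)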